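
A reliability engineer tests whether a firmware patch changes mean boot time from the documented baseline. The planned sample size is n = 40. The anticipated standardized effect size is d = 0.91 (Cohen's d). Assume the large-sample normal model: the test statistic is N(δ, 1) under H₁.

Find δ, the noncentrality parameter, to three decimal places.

δ ≈ 5.755

The noncentrality parameter scales effect size by the design's sample-size factor: δ = d·√n = 0.91 × √40 = 5.7553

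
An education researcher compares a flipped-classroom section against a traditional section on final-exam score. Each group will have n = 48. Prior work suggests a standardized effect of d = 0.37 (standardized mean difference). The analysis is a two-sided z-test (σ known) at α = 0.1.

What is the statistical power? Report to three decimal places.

Noncentrality parameter: δ = d·√(n/2) = 0.37 × √(48/2) = 1.8126
Critical value for a two-sided test at α = 0.1: z_{α/2} = 1.645.
Power = Φ(δ − 1.645) + Φ(−δ − 1.645) = Φ(0.168) + Φ(-3.457) = 0.5666 + 0.0003 = 0.5669.

Power ≈ 0.567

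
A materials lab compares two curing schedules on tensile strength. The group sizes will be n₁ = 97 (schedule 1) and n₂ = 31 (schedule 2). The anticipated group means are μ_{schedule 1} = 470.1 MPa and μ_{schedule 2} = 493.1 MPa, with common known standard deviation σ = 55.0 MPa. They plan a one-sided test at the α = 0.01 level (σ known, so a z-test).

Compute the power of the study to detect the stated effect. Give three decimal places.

Power ≈ 0.382

Standardized effect: d = |μ_{schedule 1} − μ_{schedule 2}| / σ = |470.1 − 493.1| / 55.0 = 0.4182
Noncentrality parameter: δ = d / √(1/n₁ + 1/n₂) = 0.4182 / √(1/97 + 1/31) = 2.0269
One-sided α = 0.01 → critical value z_{0.01} = 2.326.
Power = P(Z > 2.326 − δ) = Φ(-0.299) = 0.3823.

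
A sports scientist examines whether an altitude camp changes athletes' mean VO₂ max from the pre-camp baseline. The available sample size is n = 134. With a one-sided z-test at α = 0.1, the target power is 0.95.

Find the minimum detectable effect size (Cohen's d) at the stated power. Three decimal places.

d ≈ 0.253

Need Φ(δ − 1.282) = 0.95, so δ = 1.282 + 1.645 = 2.926.
δ = d·√n ⇒ d = δ/√n = 2.926/√134 = 0.2528.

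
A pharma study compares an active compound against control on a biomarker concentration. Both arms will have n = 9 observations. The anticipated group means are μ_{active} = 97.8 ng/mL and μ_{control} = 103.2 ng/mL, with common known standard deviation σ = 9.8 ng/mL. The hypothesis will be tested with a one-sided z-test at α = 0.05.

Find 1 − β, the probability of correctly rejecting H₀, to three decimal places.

Standardized effect: d = |μ_{active} − μ_{control}| / σ = |97.8 − 103.2| / 9.8 = 0.5510
Noncentrality parameter: δ = d·√(n/2) = 0.5510 × √(9/2) = 1.1689
One-sided α = 0.05 → critical value z_{0.05} = 1.645.
Power = Φ(δ − 1.645) = Φ(-0.476) = 0.3171.

Power ≈ 0.317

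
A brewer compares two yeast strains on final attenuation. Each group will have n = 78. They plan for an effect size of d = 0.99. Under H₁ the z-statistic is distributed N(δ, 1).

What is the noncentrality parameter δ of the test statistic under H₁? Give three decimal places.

The noncentrality parameter scales effect size by the design's sample-size factor: δ = d·√(n/2) = 0.99 × √(78/2) = 6.1825

δ ≈ 6.183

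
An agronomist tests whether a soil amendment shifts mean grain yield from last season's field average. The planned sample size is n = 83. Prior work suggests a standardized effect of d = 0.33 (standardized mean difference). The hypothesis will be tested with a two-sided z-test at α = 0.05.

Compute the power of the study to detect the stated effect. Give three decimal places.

Noncentrality parameter: δ = d·√n = 0.33 × √83 = 3.0064
Critical value for a two-sided test at α = 0.05: z_{α/2} = 1.960.
Power = Φ(δ − 1.960) + Φ(−δ − 1.960) = Φ(1.046) + Φ(-4.966) = 0.8523 + 0.0000 = 0.8523.

Power ≈ 0.852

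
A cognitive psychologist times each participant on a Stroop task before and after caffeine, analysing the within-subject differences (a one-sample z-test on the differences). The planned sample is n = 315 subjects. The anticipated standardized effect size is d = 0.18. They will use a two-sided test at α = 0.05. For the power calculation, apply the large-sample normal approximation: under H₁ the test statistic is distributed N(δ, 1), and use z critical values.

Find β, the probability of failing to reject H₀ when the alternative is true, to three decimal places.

Noncentrality parameter: δ = d·√n = 0.18 × √315 = 3.1947
Two-sided α = 0.05 → critical value z_{0.025} = 1.960.
Power = Φ(δ − 1.960) + Φ(−δ − 1.960) = Φ(1.235) + Φ(-5.155) = 0.8915 + 0.0000 = 0.8915.
Type II error: β = 1 − power = 1 − 0.8915 = 0.1085.

β ≈ 0.108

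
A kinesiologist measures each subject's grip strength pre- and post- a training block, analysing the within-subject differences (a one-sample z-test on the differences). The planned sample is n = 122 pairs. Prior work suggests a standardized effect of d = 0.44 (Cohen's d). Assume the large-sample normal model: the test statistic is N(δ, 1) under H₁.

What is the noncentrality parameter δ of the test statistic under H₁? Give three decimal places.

δ ≈ 4.860

The noncentrality parameter scales effect size by the design's sample-size factor: δ = d·√n = 0.44 × √122 = 4.8600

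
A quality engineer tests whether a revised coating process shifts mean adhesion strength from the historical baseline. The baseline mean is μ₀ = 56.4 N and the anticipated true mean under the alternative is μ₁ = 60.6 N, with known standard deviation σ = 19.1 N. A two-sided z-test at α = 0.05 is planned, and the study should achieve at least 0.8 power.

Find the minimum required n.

n = 163

Standardized effect: d = |μ₁ − μ₀| / σ = |60.6 − 56.4| / 19.1 = 0.2199
For power 0.8 need Φ(δ − z_{0.025}) = 0.8, so δ = z_{0.025} + z_{0.20} = 1.960 + 0.842 = 2.802.
(The Φ(−δ − z_{α/2}) term is vanishingly small for δ > 0 and is dropped in the standard sample-size formula.)
δ = d·√n ⇒ n = (δ/d)² = (2.802 / 0.2199)² = 162.32.
Round up to the next whole unit.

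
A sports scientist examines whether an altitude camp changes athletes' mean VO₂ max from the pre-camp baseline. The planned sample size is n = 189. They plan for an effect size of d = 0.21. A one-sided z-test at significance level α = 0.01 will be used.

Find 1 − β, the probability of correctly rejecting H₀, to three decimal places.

Power ≈ 0.712

Noncentrality parameter: δ = d·√n = 0.21 × √189 = 2.8870
One-sided α = 0.01 → critical value z_{0.01} = 2.326.
Power = P(Z > 2.326 − δ) = Φ(0.561) = 0.7125.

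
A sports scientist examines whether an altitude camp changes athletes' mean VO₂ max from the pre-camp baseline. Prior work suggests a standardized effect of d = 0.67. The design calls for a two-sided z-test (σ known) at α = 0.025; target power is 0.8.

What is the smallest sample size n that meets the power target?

Set Φ(δ − 2.241) = 0.8; then δ − 2.241 = Φ⁻¹(0.8) = 0.842, giving δ = 3.083.
(Ignoring the negligible lower-tail rejection probability gives the usual closed-form inversion.)
δ = d·√n ⇒ n = (δ/d)² = (3.083 / 0.67)² = 21.17.
Round up to the next whole unit.

n = 22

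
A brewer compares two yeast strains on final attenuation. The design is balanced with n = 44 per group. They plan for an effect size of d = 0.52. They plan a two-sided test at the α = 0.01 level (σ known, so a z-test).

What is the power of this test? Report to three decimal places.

Noncentrality parameter: λ = d·√(n/2) = 0.52 × √(44/2) = 2.4390
Critical value for a two-sided test at α = 0.01: z_{α/2} = 2.576.
Power = Φ(λ − 2.576) + Φ(−λ − 2.576) = Φ(-0.137) + Φ(-5.015) = 0.4456 + 0.0000 = 0.4456.

Power ≈ 0.446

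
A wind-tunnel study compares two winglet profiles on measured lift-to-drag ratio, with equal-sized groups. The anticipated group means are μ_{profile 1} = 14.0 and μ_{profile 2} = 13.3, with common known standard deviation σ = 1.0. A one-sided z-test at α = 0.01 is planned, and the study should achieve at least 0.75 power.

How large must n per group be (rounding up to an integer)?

n = 37 per group

Standardized effect: d = |μ_{profile 1} − μ_{profile 2}| / σ = |14.0 − 13.3| / 1.0 = 0.7000
Set Φ(δ − 2.326) = 0.75; then δ − 2.326 = Φ⁻¹(0.75) = 0.674, giving δ = 3.001.
δ = d·√(n/2) ⇒ n = 2(δ/d)² = 2 × (3.001 / 0.7000)² = 36.76.
Rounding up, n = 37 per group.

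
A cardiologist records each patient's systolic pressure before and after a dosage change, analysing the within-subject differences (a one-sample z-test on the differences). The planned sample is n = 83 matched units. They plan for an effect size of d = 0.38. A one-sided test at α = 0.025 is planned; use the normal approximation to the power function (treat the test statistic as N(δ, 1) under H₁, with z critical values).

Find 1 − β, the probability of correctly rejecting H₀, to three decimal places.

Power ≈ 0.933

Noncentrality parameter: δ = d·√n = 0.38 × √83 = 3.4620
Critical value for a one-sided test at α = 0.025: z_α = 1.960.
Power = P(Z > 1.960 − δ) = Φ(1.502) = 0.9335.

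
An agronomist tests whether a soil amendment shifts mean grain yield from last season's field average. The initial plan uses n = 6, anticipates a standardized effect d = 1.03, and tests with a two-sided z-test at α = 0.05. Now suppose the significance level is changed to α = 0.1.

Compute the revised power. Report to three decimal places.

δ = d·√n = 1.03 × √6 = 2.5230 (unchanged). New critical value: z_{0.05} = 1.645.
Revised power = Φ(δ − 1.645) + Φ(−δ − 1.645) = Φ(0.878) + Φ(-4.168) = 0.8101 + 0.0000 = 0.8101.

Power ≈ 0.810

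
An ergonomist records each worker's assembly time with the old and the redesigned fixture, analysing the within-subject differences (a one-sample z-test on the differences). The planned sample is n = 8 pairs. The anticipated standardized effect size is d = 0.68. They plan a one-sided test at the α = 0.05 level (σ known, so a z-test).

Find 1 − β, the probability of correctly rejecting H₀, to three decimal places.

Power ≈ 0.610

Noncentrality parameter: δ = d·√n = 0.68 × √8 = 1.9233
Critical value for a one-sided test at α = 0.05: z_α = 1.645.
Power = Φ(δ − 1.645) = Φ(0.278) = 0.6097.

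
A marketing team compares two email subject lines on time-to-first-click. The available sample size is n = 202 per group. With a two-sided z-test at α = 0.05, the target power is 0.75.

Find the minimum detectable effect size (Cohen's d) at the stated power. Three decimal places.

d ≈ 0.262

Need Φ(δ − 1.960) = 0.75, so δ = 1.960 + 0.674 = 2.634.
(The second rejection-region term Φ(−δ − z_{α/2}) is negligible and dropped.)
δ = d·√(n/2) ⇒ d = δ/√(n/2) = 2.634/√(202/2) = 0.2621.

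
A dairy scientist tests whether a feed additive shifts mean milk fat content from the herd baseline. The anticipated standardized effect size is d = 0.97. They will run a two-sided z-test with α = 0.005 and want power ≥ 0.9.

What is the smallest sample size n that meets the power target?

n = 18

For power 0.9 need Φ(δ − z_{0.0025}) = 0.9, so δ = z_{0.0025} + z_{0.10} = 2.807 + 1.282 = 4.089.
(Ignoring the negligible lower-tail rejection probability gives the usual closed-form inversion.)
δ = d·√n ⇒ n = (δ/d)² = (4.089 / 0.97)² = 17.77.
Rounding up, n = 18.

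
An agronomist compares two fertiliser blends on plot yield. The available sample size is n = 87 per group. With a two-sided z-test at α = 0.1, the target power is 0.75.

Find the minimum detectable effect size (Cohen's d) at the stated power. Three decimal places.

Need Φ(δ − 1.645) = 0.75, so δ = 1.645 + 0.674 = 2.319.
(The second rejection-region term Φ(−δ − z_{α/2}) is negligible and dropped.)
δ = d·√(n/2) ⇒ d = δ/√(n/2) = 2.319/√(87/2) = 0.3517.

d ≈ 0.352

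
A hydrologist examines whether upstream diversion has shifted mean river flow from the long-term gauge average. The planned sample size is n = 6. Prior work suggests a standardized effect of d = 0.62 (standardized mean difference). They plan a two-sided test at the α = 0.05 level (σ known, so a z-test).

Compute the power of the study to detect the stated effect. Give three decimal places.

Power ≈ 0.330

Noncentrality parameter: δ = d·√n = 0.62 × √6 = 1.5187
Two-sided α = 0.05 → critical value z_{0.025} = 1.960.
Power = Φ(δ − 1.960) + Φ(−δ − 1.960) = Φ(-0.441) + Φ(-3.479) = 0.3295 + 0.0003 = 0.3298.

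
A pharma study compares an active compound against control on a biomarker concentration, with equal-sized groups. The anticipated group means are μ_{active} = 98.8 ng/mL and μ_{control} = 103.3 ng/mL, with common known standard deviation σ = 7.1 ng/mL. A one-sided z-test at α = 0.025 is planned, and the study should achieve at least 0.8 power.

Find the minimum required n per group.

Standardized effect: d = |μ_{active} − μ_{control}| / σ = |98.8 − 103.3| / 7.1 = 0.6338
Set Φ(δ − 1.960) = 0.8; then δ − 1.960 = Φ⁻¹(0.8) = 0.842, giving δ = 2.802.
δ = d·√(n/2) ⇒ n = 2(δ/d)² = 2 × (2.802 / 0.6338)² = 39.08.
Round up to the next whole unit.

n = 40 per group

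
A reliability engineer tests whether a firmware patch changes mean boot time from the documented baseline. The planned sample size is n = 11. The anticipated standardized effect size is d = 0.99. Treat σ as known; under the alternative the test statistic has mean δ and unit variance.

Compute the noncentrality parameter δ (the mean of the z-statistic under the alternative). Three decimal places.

δ = d·√n = 0.99 × √11 = 3.2835

δ ≈ 3.283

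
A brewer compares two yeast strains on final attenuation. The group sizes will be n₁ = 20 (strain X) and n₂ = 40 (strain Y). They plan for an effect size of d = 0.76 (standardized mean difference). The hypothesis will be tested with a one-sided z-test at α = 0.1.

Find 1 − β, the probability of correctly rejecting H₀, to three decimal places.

Noncentrality parameter: δ = d / √(1/n₁ + 1/n₂) = 0.76 / √(1/20 + 1/40) = 2.7751
Critical value for a one-sided test at α = 0.1: z_α = 1.282.
Power = Φ(δ − 1.282) = Φ(1.494) = 0.9324.

Power ≈ 0.932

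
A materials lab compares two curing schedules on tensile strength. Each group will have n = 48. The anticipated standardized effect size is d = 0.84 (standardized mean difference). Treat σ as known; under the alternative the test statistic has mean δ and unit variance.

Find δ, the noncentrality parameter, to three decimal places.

The noncentrality parameter scales effect size by the design's sample-size factor: δ = d·√(n/2) = 0.84 × √(48/2) = 4.1151

δ ≈ 4.115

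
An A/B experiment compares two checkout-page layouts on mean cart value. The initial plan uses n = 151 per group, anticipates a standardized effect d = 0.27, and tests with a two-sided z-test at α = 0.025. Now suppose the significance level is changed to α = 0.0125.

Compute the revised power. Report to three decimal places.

Power ≈ 0.440

δ = d·√(n/2) = 0.27 × √(151/2) = 2.3460 (unchanged). New critical value: z_{0.0063} = 2.498.
Revised power = Φ(δ − 2.498) + Φ(−δ − 2.498) = Φ(-0.152) + Φ(-4.844) = 0.4397 + 0.0000 = 0.4397.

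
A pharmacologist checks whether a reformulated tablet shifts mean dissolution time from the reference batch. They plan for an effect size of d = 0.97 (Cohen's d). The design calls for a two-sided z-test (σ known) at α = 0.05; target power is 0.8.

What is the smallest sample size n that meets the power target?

For power 0.8 need Φ(δ − z_{0.025}) = 0.8, so δ = z_{0.025} + z_{0.20} = 1.960 + 0.842 = 2.802.
(The Φ(−δ − z_{α/2}) term is vanishingly small for δ > 0 and is dropped in the standard sample-size formula.)
δ = d·√n ⇒ n = (δ/d)² = (2.802 / 0.97)² = 8.34.
Round up to the next whole unit.

n = 9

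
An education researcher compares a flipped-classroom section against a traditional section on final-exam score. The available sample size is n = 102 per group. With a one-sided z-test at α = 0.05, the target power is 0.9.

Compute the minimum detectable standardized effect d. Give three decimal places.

Need Φ(δ − 1.645) = 0.9, so δ = 1.645 + 1.282 = 2.926.
δ = d·√(n/2) ⇒ d = δ/√(n/2) = 2.926/√(102/2) = 0.4098.

d ≈ 0.410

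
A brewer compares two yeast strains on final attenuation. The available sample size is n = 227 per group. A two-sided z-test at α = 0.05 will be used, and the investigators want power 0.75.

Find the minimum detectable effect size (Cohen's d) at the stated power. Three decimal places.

Required noncentrality: δ = z_{0.025} + z_{0.25} = 1.960 + 0.674 = 2.634.
(The second rejection-region term Φ(−δ − z_{α/2}) is negligible and dropped.)
δ = d·√(n/2) ⇒ d = δ/√(n/2) = 2.634/√(227/2) = 0.2473.

d ≈ 0.247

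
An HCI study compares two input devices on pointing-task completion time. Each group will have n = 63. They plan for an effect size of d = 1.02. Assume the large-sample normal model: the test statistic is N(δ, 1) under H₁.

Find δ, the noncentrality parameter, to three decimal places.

δ ≈ 5.725

δ = d·√(n/2) = 1.02 × √(63/2) = 5.7247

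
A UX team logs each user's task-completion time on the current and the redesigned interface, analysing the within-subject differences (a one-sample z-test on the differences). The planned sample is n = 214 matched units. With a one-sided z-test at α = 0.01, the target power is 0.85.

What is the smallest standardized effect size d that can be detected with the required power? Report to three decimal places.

d ≈ 0.230

Required noncentrality: δ = z_{0.01} + z_{0.15} = 2.326 + 1.036 = 3.363.
δ = d·√n ⇒ d = δ/√n = 3.363/√214 = 0.2299.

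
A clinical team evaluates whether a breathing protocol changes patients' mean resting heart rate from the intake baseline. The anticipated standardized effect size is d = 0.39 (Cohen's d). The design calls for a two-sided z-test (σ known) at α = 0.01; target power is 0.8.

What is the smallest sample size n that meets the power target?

n = 77

Set Φ(δ − 2.576) = 0.8; then δ − 2.576 = Φ⁻¹(0.8) = 0.842, giving δ = 3.417.
(The Φ(−δ − z_{α/2}) term is vanishingly small for δ > 0 and is dropped in the standard sample-size formula.)
δ = d·√n ⇒ n = (δ/d)² = (3.417 / 0.39)² = 76.78.
Round up to the next whole unit.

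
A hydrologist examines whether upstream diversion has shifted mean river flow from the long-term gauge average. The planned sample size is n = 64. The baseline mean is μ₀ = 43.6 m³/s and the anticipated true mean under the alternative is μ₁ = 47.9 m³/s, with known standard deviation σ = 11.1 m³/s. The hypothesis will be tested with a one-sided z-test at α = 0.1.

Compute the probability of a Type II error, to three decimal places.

Standardized effect: d = |μ₁ − μ₀| / σ = |47.9 − 43.6| / 11.1 = 0.3874
Noncentrality parameter: δ = d·√n = 0.3874 × √64 = 3.0991
One-sided α = 0.1 → critical value z_{0.1} = 1.282.
Power = P(Z > 1.282 − δ) = Φ(1.818) = 0.9654.
Type II error: β = 1 − power = 1 − 0.9654 = 0.0346.

β ≈ 0.035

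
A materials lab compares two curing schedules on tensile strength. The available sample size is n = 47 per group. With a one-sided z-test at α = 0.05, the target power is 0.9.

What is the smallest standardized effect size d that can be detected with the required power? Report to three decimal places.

d ≈ 0.604

Required noncentrality: δ = z_{0.05} + z_{0.10} = 1.645 + 1.282 = 2.926.
δ = d·√(n/2) ⇒ d = δ/√(n/2) = 2.926/√(47/2) = 0.6037.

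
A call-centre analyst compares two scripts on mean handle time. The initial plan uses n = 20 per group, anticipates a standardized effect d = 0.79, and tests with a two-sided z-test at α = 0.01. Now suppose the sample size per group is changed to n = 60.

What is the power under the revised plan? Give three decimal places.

Power ≈ 0.960

With n = 60 per group: δ = d·√(n/2) = 0.79 × √(60/2) = 4.3270. Critical value z_{0.005} = 2.576.
Revised power = Φ(δ − 2.576) + Φ(−δ − 2.576) = Φ(1.751) + Φ(-6.903) = 0.9600 + 0.0000 = 0.9600.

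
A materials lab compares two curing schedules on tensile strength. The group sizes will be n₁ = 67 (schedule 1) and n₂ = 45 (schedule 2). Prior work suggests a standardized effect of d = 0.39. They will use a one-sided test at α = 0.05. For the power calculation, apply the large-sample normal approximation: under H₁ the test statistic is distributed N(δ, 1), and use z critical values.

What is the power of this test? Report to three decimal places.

Power ≈ 0.648

Noncentrality parameter: δ = d / √(1/n₁ + 1/n₂) = 0.39 / √(1/67 + 1/45) = 2.0235
Critical value for a one-sided test at α = 0.05: z_α = 1.645.
Power = P(Z > 1.645 − δ) = Φ(0.379) = 0.6475.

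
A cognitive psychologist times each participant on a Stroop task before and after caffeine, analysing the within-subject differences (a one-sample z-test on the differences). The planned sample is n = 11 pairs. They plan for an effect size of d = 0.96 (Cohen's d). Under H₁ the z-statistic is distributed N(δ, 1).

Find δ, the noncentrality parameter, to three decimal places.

The noncentrality parameter scales effect size by the design's sample-size factor: δ = d·√n = 0.96 × √11 = 3.1840

δ ≈ 3.184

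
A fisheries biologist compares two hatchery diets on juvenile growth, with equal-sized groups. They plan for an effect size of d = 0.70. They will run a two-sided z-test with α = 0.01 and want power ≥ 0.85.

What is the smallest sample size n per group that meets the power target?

For power 0.85 need Φ(δ − z_{0.005}) = 0.85, so δ = z_{0.005} + z_{0.15} = 2.576 + 1.036 = 3.612.
(Ignoring the negligible lower-tail rejection probability gives the usual closed-form inversion.)
δ = d·√(n/2) ⇒ n = 2(δ/d)² = 2 × (3.612 / 0.70)² = 53.26.
Round up to the next whole unit.

n = 54 per group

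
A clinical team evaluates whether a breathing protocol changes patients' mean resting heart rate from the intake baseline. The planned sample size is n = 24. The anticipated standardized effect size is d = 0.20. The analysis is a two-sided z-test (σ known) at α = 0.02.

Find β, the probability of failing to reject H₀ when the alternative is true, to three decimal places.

β ≈ 0.910

Noncentrality parameter: δ = d·√n = 0.20 × √24 = 0.9798
Critical value for a two-sided test at α = 0.02: z_{α/2} = 2.326.
Power = Φ(δ − 2.326) + Φ(−δ − 2.326) = Φ(-1.347) + Φ(-3.306) = 0.0891 + 0.0005 = 0.0895.
Type II error: β = 1 − power = 1 − 0.0895 = 0.9105.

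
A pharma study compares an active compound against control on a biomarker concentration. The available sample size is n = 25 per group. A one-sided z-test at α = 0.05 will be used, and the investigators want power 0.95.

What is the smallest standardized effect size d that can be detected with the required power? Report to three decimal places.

d ≈ 0.930

Required noncentrality: δ = z_{0.05} + z_{0.05} = 1.645 + 1.645 = 3.290.
δ = d·√(n/2) ⇒ d = δ/√(n/2) = 3.290/√(25/2) = 0.9305.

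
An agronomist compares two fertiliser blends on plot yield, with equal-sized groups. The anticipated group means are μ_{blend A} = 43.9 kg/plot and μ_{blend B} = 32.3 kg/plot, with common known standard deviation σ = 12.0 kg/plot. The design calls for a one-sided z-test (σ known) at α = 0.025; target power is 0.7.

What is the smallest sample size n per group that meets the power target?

Standardized effect: d = |μ_{blend A} − μ_{blend B}| / σ = |43.9 − 32.3| / 12.0 = 0.9667
For power 0.7 need Φ(δ − z_{0.025}) = 0.7, so δ = z_{0.025} + z_{0.30} = 1.960 + 0.524 = 2.484.
δ = d·√(n/2) ⇒ n = 2(δ/d)² = 2 × (2.484 / 0.9667)² = 13.21.
Rounding up, n = 14 per group.

n = 14 per group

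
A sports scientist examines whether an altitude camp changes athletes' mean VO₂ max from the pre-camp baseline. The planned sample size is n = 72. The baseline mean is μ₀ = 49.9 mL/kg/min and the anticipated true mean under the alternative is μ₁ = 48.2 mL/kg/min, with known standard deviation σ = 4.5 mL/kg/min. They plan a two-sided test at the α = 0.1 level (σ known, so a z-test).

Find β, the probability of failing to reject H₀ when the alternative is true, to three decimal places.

β ≈ 0.059

Standardized effect: d = |μ₁ − μ₀| / σ = |48.2 − 49.9| / 4.5 = 0.3778
Noncentrality parameter: δ = d·√n = 0.3778 × √72 = 3.2056
Two-sided α = 0.1 → critical value z_{0.05} = 1.645.
Power = Φ(δ − 1.645) + Φ(−δ − 1.645) = Φ(1.561) + Φ(-4.850) = 0.9407 + 0.0000 = 0.9407.
Type II error: β = 1 − power = 1 − 0.9407 = 0.0593.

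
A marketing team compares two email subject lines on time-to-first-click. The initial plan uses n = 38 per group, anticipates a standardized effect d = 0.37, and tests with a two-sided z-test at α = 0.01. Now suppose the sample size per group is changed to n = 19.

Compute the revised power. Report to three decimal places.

Power ≈ 0.076

With n = 19 per group: δ = d·√(n/2) = 0.37 × √(19/2) = 1.1404. Critical value z_{0.005} = 2.576.
Revised power = Φ(δ − 2.576) + Φ(−δ − 2.576) = Φ(-1.435) + Φ(-3.716) = 0.0756 + 0.0001 = 0.0757.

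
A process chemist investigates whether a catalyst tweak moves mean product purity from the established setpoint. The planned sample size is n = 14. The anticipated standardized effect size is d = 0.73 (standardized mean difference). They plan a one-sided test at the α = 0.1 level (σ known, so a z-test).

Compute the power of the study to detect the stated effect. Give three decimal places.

Power ≈ 0.926

Noncentrality parameter: δ = d·√n = 0.73 × √14 = 2.7314
One-sided α = 0.1 → critical value z_{0.1} = 1.282.
Power = Φ(δ − 1.282) = Φ(1.450) = 0.9265.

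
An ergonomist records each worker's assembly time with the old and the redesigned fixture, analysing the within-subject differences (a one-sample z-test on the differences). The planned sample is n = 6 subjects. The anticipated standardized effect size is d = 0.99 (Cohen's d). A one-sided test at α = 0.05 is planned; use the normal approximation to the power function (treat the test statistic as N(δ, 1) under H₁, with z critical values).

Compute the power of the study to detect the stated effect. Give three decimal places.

Noncentrality parameter: λ = d·√n = 0.99 × √6 = 2.4250
One-sided α = 0.05 → critical value z_{0.05} = 1.645.
Power = Φ(λ − 1.645) = Φ(0.780) = 0.7823.

Power ≈ 0.782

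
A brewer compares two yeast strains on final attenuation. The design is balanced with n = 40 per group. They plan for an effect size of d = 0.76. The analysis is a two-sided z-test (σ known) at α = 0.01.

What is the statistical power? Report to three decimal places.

Noncentrality parameter: δ = d·√(n/2) = 0.76 × √(40/2) = 3.3988
Two-sided α = 0.01 → critical value z_{0.005} = 2.576.
Power = Φ(δ − 2.576) + Φ(−δ − 2.576) = Φ(0.823) + Φ(-5.975) = 0.7947 + 0.0000 = 0.7947.

Power ≈ 0.795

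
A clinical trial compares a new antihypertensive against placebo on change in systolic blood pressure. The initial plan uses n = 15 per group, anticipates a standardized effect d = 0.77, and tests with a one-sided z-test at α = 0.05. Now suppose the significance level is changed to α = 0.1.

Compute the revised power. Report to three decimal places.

Power ≈ 0.796

δ = d·√(n/2) = 0.77 × √(15/2) = 2.1087 (unchanged). New critical value: z_{0.1} = 1.282.
Revised power = P(Z > 1.282 − δ) = Φ(0.827) = 0.7959.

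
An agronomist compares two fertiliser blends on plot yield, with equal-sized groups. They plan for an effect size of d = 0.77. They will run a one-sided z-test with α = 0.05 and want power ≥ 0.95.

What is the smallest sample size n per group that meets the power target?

n = 37 per group

For power 0.95 need Φ(δ − z_{0.05}) = 0.95, so δ = z_{0.05} + z_{0.05} = 1.645 + 1.645 = 3.290.
δ = d·√(n/2) ⇒ n = 2(δ/d)² = 2 × (3.290 / 0.77)² = 36.51.
Rounding up, n = 37 per group.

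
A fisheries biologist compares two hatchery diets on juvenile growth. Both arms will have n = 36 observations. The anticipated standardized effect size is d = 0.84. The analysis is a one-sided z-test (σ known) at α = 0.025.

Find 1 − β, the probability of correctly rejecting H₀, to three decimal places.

Noncentrality parameter: δ = d·√(n/2) = 0.84 × √(36/2) = 3.5638
Critical value for a one-sided test at α = 0.025: z_α = 1.960.
Power = Φ(δ − 1.960) = Φ(1.604) = 0.9456.

Power ≈ 0.946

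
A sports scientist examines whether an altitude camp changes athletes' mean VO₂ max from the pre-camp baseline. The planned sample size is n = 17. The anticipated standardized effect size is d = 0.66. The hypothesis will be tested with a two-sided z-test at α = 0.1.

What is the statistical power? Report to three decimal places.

Power ≈ 0.859

Noncentrality parameter: δ = d·√n = 0.66 × √17 = 2.7212
Critical value for a two-sided test at α = 0.1: z_{α/2} = 1.645.
Power = Φ(δ − 1.645) + Φ(−δ − 1.645) = Φ(1.076) + Φ(-4.366) = 0.8591 + 0.0000 = 0.8591.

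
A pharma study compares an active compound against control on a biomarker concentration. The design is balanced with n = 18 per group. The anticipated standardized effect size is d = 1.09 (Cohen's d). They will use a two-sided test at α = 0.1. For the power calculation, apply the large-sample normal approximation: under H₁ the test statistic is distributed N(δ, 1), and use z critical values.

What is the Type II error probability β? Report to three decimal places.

Noncentrality parameter: δ = d·√(n/2) = 1.09 × √(18/2) = 3.2700
Critical value for a two-sided test at α = 0.1: z_{α/2} = 1.645.
Power = Φ(δ − 1.645) + Φ(−δ − 1.645) = Φ(1.625) + Φ(-4.915) = 0.9479 + 0.0000 = 0.9479.
Type II error: β = 1 − power = 1 − 0.9479 = 0.0521.

β ≈ 0.052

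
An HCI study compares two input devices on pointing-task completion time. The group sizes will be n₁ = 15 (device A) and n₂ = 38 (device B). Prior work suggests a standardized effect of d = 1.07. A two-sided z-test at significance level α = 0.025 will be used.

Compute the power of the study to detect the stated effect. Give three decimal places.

Power ≈ 0.898

Noncentrality parameter: δ = d / √(1/n₁ + 1/n₂) = 1.07 / √(1/15 + 1/38) = 3.5090
Critical value for a two-sided test at α = 0.025: z_{α/2} = 2.241.
Power = Φ(δ − 2.241) + Φ(−δ − 2.241) = Φ(1.268) + Φ(-5.750) = 0.8975 + 0.0000 = 0.8975.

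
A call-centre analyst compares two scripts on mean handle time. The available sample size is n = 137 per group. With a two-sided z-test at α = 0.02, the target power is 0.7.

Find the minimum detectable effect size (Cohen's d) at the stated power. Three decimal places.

Need Φ(δ − 2.326) = 0.7, so δ = 2.326 + 0.524 = 2.851.
(Lower-tail contribution to power is negligible for δ > 0.)
δ = d·√(n/2) ⇒ d = δ/√(n/2) = 2.851/√(137/2) = 0.3444.

d ≈ 0.344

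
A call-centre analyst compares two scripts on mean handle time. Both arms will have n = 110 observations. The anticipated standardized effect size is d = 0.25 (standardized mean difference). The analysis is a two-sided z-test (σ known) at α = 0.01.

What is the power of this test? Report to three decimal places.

Noncentrality parameter: λ = d·√(n/2) = 0.25 × √(110/2) = 1.8540
Two-sided α = 0.01 → critical value z_{0.005} = 2.576.
Power = Φ(λ − 2.576) + Φ(−λ − 2.576) = Φ(-0.722) + Φ(-4.430) = 0.2352 + 0.0000 = 0.2352.

Power ≈ 0.235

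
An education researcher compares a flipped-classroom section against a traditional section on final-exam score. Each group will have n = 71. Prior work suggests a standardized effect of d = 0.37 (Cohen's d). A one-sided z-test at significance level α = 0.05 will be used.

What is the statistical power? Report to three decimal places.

Power ≈ 0.712

Noncentrality parameter: δ = d·√(n/2) = 0.37 × √(71/2) = 2.2045
One-sided α = 0.05 → critical value z_{0.05} = 1.645.
Power = Φ(δ − 1.645) = Φ(0.560) = 0.7121.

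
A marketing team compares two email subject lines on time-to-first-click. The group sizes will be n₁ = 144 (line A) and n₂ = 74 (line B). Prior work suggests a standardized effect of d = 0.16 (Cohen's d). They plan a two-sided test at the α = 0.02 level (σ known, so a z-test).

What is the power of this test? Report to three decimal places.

Noncentrality parameter: δ = d / √(1/n₁ + 1/n₂) = 0.16 / √(1/144 + 1/74) = 1.1186
Two-sided α = 0.02 → critical value z_{0.01} = 2.326.
Power = Φ(δ − 2.326) + Φ(−δ − 2.326) = Φ(-1.208) + Φ(-3.445) = 0.1136 + 0.0003 = 0.1139.

Power ≈ 0.114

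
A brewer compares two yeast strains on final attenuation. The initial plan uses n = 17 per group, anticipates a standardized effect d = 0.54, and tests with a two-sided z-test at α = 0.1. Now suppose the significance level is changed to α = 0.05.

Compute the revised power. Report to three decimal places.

δ = d·√(n/2) = 0.54 × √(17/2) = 1.5744 (unchanged). New critical value: z_{0.025} = 1.960.
Revised power = Φ(δ − 1.960) + Φ(−δ − 1.960) = Φ(-0.386) + Φ(-3.534) = 0.3499 + 0.0002 = 0.3501.

Power ≈ 0.350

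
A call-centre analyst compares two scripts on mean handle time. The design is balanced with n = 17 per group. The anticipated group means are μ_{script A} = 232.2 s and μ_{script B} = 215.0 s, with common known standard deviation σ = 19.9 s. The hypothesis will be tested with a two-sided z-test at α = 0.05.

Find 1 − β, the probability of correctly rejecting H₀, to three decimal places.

Power ≈ 0.712

Standardized effect: d = |μ_{script A} − μ_{script B}| / σ = |232.2 − 215.0| / 19.9 = 0.8643
Noncentrality parameter: δ = d·√(n/2) = 0.8643 × √(17/2) = 2.5199
Two-sided α = 0.05 → critical value z_{0.025} = 1.960.
Power = Φ(δ − 1.960) + Φ(−δ − 1.960) = Φ(0.560) + Φ(-4.480) = 0.7122 + 0.0000 = 0.7122.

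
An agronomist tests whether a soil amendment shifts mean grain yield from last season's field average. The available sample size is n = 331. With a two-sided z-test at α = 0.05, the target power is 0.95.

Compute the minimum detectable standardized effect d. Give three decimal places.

Need Φ(δ − 1.960) = 0.95, so δ = 1.960 + 1.645 = 3.605.
(The second rejection-region term Φ(−δ − z_{α/2}) is negligible and dropped.)
δ = d·√n ⇒ d = δ/√n = 3.605/√331 = 0.1981.

d ≈ 0.198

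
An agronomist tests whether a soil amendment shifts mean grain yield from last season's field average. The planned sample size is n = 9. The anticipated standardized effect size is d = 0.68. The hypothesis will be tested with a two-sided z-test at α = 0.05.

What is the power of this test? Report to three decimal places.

Noncentrality parameter: δ = d·√n = 0.68 × √9 = 2.0400
Two-sided α = 0.05 → critical value z_{0.025} = 1.960.
Power = Φ(δ − 1.960) + Φ(−δ − 1.960) = Φ(0.080) + Φ(-4.000) = 0.5319 + 0.0000 = 0.5319.

Power ≈ 0.532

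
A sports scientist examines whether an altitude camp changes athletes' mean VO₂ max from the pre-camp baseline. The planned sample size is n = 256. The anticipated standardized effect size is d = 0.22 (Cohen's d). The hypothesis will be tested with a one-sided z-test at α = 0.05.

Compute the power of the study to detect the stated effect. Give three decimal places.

Noncentrality parameter: λ = d·√n = 0.22 × √256 = 3.5200
One-sided α = 0.05 → critical value z_{0.05} = 1.645.
Power = P(Z > 1.645 − λ) = Φ(1.875) = 0.9696.

Power ≈ 0.970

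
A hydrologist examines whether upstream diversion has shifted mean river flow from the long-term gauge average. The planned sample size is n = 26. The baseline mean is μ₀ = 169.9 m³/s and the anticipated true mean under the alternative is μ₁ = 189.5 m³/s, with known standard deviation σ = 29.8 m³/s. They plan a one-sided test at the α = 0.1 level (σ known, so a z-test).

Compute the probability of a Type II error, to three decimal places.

β ≈ 0.019

Standardized effect: d = |μ₁ − μ₀| / σ = |189.5 − 169.9| / 29.8 = 0.6577
Noncentrality parameter: δ = d·√n = 0.6577 × √26 = 3.3537
One-sided α = 0.1 → critical value z_{0.1} = 1.282.
Power = P(Z > 1.282 − δ) = Φ(2.072) = 0.9809.
Type II error: β = 1 − power = 1 − 0.9809 = 0.0191.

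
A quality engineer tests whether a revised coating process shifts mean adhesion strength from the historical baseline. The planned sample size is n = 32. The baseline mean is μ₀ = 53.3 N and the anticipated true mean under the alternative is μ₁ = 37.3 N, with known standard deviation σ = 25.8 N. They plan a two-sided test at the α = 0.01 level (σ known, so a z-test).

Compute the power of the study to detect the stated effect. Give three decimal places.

Standardized effect: d = |μ₁ − μ₀| / σ = |37.3 − 53.3| / 25.8 = 0.6202
Noncentrality parameter: δ = d·√n = 0.6202 × √32 = 3.5081
Critical value for a two-sided test at α = 0.01: z_{α/2} = 2.576.
Power = Φ(δ − 2.576) + Φ(−δ − 2.576) = Φ(0.932) + Φ(-6.084) = 0.8244 + 0.0000 = 0.8244.

Power ≈ 0.824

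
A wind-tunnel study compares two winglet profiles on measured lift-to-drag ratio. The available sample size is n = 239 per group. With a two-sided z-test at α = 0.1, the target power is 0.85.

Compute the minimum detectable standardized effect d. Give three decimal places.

Required noncentrality: δ = z_{0.05} + z_{0.15} = 1.645 + 1.036 = 2.681.
(Lower-tail contribution to power is negligible for δ > 0.)
δ = d·√(n/2) ⇒ d = δ/√(n/2) = 2.681/√(239/2) = 0.2453.

d ≈ 0.245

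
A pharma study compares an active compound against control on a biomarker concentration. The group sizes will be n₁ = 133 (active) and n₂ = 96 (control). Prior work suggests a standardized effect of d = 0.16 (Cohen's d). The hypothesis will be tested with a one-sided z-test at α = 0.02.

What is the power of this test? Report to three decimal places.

Noncentrality parameter: δ = d / √(1/n₁ + 1/n₂) = 0.16 / √(1/133 + 1/96) = 1.1947
One-sided α = 0.02 → critical value z_{0.02} = 2.054.
Power = Φ(δ − 2.054) = Φ(-0.859) = 0.1952.

Power ≈ 0.195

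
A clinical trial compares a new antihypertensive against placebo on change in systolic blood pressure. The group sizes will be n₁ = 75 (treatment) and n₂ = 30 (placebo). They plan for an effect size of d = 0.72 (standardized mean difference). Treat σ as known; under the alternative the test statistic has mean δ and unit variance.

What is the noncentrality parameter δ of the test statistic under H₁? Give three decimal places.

δ = d / √(1/n₁ + 1/n₂) = 0.72 / √(1/75 + 1/30) = 3.3330

δ ≈ 3.333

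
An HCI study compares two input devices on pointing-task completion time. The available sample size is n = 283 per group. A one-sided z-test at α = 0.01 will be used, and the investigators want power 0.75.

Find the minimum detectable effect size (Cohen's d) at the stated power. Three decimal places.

d ≈ 0.252

Required noncentrality: δ = z_{0.01} + z_{0.25} = 2.326 + 0.674 = 3.001.
δ = d·√(n/2) ⇒ d = δ/√(n/2) = 3.001/√(283/2) = 0.2523.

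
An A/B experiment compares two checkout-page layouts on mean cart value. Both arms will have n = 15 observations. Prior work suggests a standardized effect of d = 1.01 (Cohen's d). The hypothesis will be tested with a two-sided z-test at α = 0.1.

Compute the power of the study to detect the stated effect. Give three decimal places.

Power ≈ 0.869

Noncentrality parameter: λ = d·√(n/2) = 1.01 × √(15/2) = 2.7660
Critical value for a two-sided test at α = 0.1: z_{α/2} = 1.645.
Power = Φ(λ − 1.645) + Φ(−λ − 1.645) = Φ(1.121) + Φ(-4.411) = 0.8689 + 0.0000 = 0.8689.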